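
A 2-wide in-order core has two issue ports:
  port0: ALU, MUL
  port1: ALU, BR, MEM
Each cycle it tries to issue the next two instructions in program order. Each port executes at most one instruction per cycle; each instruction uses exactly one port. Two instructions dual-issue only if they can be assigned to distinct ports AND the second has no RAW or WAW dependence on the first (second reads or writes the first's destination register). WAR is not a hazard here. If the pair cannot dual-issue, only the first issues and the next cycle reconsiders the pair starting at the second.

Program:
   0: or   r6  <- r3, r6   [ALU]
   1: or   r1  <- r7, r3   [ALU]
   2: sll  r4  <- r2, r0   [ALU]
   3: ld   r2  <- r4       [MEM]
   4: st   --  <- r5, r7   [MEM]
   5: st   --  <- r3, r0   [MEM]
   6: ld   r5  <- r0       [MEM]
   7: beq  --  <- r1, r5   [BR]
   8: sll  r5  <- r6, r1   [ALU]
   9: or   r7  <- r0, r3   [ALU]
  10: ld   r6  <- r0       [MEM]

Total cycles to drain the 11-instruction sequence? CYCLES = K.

CYCLES = 8

0. or/or @i0/i1  | 2-wide
1. sll @i2  | RAW r4
2. ld @i3  | no-port MEM/MEM
3. st @i4  | no-port MEM/MEM
4. st @i5  | no-port MEM/MEM
5. ld @i6  | no-port MEM/BR
6. beq/sll @i7/i8  | 2-wide
7. or/ld @i9/i10  | 2-wide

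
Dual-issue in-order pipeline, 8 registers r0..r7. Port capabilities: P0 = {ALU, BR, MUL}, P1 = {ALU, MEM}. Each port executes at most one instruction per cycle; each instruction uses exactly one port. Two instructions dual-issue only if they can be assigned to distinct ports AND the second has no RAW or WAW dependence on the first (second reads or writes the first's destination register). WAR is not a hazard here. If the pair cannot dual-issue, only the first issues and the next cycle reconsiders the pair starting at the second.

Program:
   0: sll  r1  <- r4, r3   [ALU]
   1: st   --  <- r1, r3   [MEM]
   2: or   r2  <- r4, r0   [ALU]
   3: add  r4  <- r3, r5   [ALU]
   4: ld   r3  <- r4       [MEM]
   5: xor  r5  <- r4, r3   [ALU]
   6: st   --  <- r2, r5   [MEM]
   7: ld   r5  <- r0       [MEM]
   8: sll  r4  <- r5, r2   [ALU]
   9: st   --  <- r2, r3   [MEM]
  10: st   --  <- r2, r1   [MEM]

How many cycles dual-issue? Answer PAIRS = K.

PAIRS = 2

#0 head=0: sll i0 RAW r1
#1 head=1: st or i1/i2 dual
#2 head=3: add i3 RAW r4
#3 head=4: ld i4 RAW r3
#4 head=5: xor i5 RAW r5
#5 head=6: st i6 no-port MEM/MEM
#6 head=7: ld i7 RAW r5
#7 head=8: sll st i8/i9 dual
#8 head=10: st i10 tail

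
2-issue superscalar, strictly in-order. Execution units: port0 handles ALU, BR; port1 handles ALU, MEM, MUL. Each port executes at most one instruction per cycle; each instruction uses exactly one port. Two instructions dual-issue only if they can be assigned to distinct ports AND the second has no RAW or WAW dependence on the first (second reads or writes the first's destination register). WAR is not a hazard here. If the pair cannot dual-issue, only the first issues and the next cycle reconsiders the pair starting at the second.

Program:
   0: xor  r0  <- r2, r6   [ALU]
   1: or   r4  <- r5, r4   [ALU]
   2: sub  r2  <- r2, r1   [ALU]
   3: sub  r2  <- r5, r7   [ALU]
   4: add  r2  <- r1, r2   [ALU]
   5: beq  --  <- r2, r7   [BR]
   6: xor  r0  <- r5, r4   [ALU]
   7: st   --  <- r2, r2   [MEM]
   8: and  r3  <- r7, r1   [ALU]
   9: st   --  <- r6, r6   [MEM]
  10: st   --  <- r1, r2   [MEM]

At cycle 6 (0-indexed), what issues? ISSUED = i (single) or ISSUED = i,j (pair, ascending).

ISSUED = 9

#0 head=0: xor/or i0/i1 dual
#1 head=2: sub i2 WAW r2
#2 head=3: sub i3 RAW+WAW r2
#3 head=4: add i4 RAW r2
#4 head=5: beq/xor i5/i6 dual
#5 head=7: st/and i7/i8 dual
#6 head=9: st i9 no-port MEM/MEM
#7 head=10: st i10 tail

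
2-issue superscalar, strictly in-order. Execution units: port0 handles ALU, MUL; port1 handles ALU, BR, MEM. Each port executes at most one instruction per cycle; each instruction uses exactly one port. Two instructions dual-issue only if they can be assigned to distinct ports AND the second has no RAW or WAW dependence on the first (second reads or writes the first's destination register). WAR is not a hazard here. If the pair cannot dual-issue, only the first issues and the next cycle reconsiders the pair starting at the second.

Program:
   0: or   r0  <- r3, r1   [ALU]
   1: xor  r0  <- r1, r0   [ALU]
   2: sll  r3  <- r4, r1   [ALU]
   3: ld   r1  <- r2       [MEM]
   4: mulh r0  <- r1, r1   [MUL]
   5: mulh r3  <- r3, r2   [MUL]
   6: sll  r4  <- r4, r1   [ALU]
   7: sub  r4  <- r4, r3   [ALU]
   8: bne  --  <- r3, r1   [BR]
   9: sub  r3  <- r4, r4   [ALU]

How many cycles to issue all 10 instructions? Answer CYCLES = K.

t=0 i0:or ; RAW+WAW r0
t=1 i1&i2:xor sll ; dual
t=2 i3:ld ; RAW r1
t=3 i4:mulh ; no-port MUL/MUL
t=4 i5&i6:mulh sll ; dual
t=5 i7&i8:sub bne ; dual
t=6 i9:sub ; tail

CYCLES = 7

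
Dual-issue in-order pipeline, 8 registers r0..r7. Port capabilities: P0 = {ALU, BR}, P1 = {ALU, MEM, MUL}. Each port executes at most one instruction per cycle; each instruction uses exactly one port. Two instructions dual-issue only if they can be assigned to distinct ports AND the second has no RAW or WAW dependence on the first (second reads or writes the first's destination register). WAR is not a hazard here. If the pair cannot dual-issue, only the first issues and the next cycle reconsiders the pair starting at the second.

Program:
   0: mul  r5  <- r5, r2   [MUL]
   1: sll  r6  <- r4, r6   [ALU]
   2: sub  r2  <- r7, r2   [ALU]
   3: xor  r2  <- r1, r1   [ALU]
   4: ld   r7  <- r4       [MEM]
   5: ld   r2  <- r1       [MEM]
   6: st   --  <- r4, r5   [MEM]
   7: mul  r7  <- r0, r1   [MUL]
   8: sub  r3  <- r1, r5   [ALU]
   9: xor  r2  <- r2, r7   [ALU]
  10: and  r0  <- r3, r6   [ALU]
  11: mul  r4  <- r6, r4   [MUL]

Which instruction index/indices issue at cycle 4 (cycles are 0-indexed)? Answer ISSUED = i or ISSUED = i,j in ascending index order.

[0] i0/i1  mul.MUL sll.ALU  -- dual
[1] i2  sub.ALU  -- WAW r2
[2] i3/i4  xor.ALU ld.MEM  -- dual
[3] i5  ld.MEM  -- no-port MEM/MEM
[4] i6  st.MEM  -- no-port MEM/MUL
[5] i7/i8  mul.MUL sub.ALU  -- dual
[6] i9/i10  xor.ALU and.ALU  -- dual
[7] i11  mul.MUL  -- tail

ISSUED = 6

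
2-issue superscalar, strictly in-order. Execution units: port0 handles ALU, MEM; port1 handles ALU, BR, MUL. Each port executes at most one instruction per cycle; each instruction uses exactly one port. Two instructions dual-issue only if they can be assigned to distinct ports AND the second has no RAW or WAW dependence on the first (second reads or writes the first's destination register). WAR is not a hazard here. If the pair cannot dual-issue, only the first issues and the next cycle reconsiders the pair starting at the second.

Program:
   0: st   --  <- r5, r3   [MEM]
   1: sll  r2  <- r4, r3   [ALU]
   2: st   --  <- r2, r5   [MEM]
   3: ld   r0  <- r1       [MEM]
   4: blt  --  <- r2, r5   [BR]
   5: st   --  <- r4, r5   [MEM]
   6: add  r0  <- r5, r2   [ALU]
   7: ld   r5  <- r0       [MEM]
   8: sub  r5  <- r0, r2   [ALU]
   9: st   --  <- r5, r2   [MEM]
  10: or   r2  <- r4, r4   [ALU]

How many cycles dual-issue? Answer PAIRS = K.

PAIRS = 4

t=0 i0/i1:st.MEM;sll.ALU ; pair
t=1 i2:st.MEM ; no-port MEM/MEM
t=2 i3/i4:ld.MEM;blt.BR ; pair
t=3 i5/i6:st.MEM;add.ALU ; pair
t=4 i7:ld.MEM ; WAW r5
t=5 i8:sub.ALU ; RAW r5
t=6 i9/i10:st.MEM;or.ALU ; pair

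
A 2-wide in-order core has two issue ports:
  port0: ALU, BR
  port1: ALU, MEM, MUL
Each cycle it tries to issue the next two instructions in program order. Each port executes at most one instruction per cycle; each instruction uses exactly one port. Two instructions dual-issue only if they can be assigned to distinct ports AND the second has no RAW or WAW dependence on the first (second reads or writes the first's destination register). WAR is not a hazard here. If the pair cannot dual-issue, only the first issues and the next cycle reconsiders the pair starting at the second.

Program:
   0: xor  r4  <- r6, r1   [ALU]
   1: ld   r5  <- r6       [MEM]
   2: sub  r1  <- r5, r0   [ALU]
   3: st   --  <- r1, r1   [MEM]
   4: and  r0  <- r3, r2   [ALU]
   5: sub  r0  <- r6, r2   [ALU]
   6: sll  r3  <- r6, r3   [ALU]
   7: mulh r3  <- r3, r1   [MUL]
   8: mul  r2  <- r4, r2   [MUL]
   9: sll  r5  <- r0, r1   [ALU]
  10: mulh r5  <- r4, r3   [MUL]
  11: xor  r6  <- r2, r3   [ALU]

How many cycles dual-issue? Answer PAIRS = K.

PAIRS = 5

0. xor ld @i0&i1  | 2-wide
1. sub @i2  | RAW r1
2. st and @i3&i4  | 2-wide
3. sub sll @i5&i6  | 2-wide
4. mulh @i7  | no-port MUL/MUL
5. mul sll @i8&i9  | 2-wide
6. mulh xor @i10&i11  | 2-wide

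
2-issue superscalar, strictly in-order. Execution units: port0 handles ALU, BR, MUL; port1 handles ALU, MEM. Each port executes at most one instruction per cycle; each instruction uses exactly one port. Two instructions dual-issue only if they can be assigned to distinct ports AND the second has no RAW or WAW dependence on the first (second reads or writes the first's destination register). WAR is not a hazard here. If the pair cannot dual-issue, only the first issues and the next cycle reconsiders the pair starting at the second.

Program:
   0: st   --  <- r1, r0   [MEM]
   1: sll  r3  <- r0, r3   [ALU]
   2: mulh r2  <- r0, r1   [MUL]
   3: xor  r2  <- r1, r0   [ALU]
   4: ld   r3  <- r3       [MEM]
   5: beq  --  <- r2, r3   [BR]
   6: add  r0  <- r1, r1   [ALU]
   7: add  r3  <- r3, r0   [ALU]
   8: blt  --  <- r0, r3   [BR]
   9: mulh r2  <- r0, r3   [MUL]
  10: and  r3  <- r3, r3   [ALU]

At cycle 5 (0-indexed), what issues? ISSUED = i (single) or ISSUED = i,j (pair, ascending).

0. st;sll @i0+i1  | 2-wide
1. mulh @i2  | WAW r2
2. xor;ld @i3+i4  | 2-wide
3. beq;add @i5+i6  | 2-wide
4. add @i7  | RAW r3
5. blt @i8  | no-port BR/MUL
6. mulh;and @i9+i10  | 2-wide

ISSUED = 8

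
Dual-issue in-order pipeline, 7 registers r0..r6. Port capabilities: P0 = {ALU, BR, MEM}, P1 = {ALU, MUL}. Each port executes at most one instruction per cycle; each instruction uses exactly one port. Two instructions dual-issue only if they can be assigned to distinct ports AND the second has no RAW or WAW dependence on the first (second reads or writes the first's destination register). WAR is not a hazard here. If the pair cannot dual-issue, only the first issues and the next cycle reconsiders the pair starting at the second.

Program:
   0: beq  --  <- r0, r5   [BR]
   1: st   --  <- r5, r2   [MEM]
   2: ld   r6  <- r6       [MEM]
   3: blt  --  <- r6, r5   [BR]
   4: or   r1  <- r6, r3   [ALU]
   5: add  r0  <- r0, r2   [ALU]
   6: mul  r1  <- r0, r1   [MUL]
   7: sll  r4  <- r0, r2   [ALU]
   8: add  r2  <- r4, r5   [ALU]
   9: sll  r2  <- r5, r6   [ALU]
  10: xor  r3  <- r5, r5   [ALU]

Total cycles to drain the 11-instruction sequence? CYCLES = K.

#0 head=0: beq.BR i0 no-port BR/MEM
#1 head=1: st.MEM i1 no-port MEM/MEM
#2 head=2: ld.MEM i2 no-port MEM/BR
#3 head=3: blt.BR or.ALU i3/i4 2-wide
#4 head=5: add.ALU i5 RAW r0
#5 head=6: mul.MUL sll.ALU i6/i7 2-wide
#6 head=8: add.ALU i8 WAW r2
#7 head=9: sll.ALU xor.ALU i9/i10 2-wide

CYCLES = 8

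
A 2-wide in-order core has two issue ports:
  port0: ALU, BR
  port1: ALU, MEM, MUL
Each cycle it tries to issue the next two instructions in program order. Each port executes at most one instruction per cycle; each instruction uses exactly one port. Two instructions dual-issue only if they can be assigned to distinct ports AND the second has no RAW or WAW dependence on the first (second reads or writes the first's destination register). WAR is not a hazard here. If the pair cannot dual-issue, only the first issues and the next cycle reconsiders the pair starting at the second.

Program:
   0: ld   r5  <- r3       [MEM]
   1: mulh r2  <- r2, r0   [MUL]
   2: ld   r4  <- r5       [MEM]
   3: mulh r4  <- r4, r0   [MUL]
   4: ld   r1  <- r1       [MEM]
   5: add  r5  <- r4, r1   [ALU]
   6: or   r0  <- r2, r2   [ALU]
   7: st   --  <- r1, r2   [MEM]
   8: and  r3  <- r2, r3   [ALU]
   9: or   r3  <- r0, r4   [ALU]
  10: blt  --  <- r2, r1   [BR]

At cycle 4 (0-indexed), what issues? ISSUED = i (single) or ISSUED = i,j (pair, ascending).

t=0 i0:ld ; no-port MEM/MUL
t=1 i1:mulh ; no-port MUL/MEM
t=2 i2:ld ; no-port MEM/MUL
t=3 i3:mulh ; no-port MUL/MEM
t=4 i4:ld ; RAW r1
t=5 i5/i6:add/or ; pair
t=6 i7/i8:st/and ; pair
t=7 i9/i10:or/blt ; pair

ISSUED = 4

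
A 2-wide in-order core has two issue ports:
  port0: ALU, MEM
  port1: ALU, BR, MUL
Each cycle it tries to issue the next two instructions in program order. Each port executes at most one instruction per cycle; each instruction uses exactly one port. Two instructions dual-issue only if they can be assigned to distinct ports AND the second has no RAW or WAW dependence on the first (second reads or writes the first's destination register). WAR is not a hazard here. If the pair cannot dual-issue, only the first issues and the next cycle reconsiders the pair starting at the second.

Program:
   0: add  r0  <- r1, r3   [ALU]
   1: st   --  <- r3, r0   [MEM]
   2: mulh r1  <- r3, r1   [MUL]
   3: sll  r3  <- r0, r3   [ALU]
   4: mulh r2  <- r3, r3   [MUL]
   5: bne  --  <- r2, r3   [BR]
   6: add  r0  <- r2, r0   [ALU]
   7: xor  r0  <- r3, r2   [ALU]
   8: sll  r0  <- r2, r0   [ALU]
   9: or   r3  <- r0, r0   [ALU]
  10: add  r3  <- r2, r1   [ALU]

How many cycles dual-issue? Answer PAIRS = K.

PAIRS = 2

0. add @i0  | RAW r0
1. st;mulh @i1+i2  | dual
2. sll @i3  | RAW r3
3. mulh @i4  | no-port MUL/BR
4. bne;add @i5+i6  | dual
5. xor @i7  | RAW+WAW r0
6. sll @i8  | RAW r0
7. or @i9  | WAW r3
8. add @i10  | tail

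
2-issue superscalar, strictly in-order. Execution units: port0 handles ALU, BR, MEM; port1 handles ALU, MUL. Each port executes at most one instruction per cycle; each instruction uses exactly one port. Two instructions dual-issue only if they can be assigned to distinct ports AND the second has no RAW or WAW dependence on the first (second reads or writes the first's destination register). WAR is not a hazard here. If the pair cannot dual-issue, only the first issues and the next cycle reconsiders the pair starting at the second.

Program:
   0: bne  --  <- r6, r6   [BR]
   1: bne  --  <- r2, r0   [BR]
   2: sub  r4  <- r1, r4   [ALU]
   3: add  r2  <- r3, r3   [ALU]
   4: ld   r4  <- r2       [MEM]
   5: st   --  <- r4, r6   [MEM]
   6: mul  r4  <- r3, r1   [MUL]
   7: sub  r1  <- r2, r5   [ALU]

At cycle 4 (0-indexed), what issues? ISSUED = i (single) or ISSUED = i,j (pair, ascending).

ISSUED = 5,6

[0] i0  bne.BR  -- no-port BR/BR
[1] i1/i2  bne.BR;sub.ALU  -- dual
[2] i3  add.ALU  -- RAW r2
[3] i4  ld.MEM  -- no-port MEM/MEM
[4] i5/i6  st.MEM;mul.MUL  -- dual
[5] i7  sub.ALU  -- tail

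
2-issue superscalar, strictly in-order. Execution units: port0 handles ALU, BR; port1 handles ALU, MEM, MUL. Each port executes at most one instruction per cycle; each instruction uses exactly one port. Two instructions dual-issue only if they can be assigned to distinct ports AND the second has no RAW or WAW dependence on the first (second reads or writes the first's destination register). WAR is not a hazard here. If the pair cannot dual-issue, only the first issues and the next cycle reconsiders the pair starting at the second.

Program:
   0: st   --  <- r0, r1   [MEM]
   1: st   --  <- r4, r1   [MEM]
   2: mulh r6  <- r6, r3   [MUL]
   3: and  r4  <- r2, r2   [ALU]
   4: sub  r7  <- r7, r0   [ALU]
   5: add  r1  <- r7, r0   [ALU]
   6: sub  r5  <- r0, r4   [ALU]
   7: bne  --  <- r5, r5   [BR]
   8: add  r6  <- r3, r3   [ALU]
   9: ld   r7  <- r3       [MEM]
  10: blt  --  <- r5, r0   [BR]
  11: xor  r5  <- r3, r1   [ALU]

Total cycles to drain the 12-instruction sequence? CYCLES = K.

CYCLES = 8

0. st.MEM @i0  | no-port MEM/MEM
1. st.MEM @i1  | no-port MEM/MUL
2. mulh.MUL and.ALU @i2,i3  | 2-wide
3. sub.ALU @i4  | RAW r7
4. add.ALU sub.ALU @i5,i6  | 2-wide
5. bne.BR add.ALU @i7,i8  | 2-wide
6. ld.MEM blt.BR @i9,i10  | 2-wide
7. xor.ALU @i11  | tail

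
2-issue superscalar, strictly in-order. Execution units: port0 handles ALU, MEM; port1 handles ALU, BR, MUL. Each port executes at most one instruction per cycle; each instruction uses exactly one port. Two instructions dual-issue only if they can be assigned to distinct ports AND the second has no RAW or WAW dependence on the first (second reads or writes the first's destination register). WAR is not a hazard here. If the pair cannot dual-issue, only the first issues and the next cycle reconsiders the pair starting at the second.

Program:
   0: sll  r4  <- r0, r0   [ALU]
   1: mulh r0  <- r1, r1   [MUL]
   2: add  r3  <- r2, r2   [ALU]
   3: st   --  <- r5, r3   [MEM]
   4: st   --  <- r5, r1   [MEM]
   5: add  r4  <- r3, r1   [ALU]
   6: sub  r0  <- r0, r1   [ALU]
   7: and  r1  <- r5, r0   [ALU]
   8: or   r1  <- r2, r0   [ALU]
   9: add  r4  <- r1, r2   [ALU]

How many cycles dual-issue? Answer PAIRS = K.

[0] i0/i1  sll.ALU mulh.MUL  -- pair
[1] i2  add.ALU  -- RAW r3
[2] i3  st.MEM  -- no-port MEM/MEM
[3] i4/i5  st.MEM add.ALU  -- pair
[4] i6  sub.ALU  -- RAW r0
[5] i7  and.ALU  -- WAW r1
[6] i8  or.ALU  -- RAW r1
[7] i9  add.ALU  -- tail

PAIRS = 2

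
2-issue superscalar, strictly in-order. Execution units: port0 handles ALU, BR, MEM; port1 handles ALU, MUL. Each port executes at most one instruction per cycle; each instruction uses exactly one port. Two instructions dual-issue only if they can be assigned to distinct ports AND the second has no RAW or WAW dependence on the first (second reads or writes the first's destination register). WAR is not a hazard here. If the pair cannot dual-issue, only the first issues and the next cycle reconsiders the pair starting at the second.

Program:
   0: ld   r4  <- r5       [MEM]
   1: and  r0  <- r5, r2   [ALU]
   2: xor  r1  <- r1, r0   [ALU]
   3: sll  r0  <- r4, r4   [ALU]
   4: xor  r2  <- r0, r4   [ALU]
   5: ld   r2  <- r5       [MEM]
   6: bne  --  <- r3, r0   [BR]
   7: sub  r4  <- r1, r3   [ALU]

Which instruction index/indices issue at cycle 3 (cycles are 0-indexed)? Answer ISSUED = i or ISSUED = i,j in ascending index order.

0. ld.MEM;and.ALU @i0/i1  | pair
1. xor.ALU;sll.ALU @i2/i3  | pair
2. xor.ALU @i4  | WAW r2
3. ld.MEM @i5  | no-port MEM/BR
4. bne.BR;sub.ALU @i6/i7  | pair

ISSUED = 5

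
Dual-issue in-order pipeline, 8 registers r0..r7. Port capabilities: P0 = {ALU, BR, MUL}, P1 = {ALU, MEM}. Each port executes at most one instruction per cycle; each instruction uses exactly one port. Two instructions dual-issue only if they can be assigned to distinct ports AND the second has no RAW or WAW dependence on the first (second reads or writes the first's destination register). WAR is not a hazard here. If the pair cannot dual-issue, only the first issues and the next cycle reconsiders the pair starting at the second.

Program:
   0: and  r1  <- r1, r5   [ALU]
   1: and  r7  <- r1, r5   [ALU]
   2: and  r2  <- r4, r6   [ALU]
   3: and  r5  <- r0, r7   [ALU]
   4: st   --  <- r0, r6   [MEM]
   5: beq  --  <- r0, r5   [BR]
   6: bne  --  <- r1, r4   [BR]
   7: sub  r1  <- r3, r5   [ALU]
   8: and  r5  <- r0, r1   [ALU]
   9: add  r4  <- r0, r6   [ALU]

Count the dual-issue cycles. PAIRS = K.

[0] i0  and  -- RAW r1
[1] i1,i2  and and  -- 2-wide
[2] i3,i4  and st  -- 2-wide
[3] i5  beq  -- no-port BR/BR
[4] i6,i7  bne sub  -- 2-wide
[5] i8,i9  and add  -- 2-wide

PAIRS = 4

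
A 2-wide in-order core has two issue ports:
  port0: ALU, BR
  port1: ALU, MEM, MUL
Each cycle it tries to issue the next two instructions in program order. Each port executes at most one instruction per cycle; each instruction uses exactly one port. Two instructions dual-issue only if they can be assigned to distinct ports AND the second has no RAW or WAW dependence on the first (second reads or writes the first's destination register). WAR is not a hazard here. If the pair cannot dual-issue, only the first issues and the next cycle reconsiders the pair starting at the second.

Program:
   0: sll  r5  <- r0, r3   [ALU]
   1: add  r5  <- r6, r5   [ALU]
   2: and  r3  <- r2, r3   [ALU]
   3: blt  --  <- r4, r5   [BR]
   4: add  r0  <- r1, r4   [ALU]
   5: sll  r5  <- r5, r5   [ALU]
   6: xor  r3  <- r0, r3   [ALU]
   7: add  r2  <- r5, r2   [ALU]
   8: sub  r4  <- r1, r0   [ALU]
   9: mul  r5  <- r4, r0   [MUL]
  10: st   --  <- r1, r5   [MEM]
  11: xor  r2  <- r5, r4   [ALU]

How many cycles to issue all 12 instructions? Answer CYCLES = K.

CYCLES = 7

[0] i0  sll  -- RAW+WAW r5
[1] i1/i2  add;and  -- dual
[2] i3/i4  blt;add  -- dual
[3] i5/i6  sll;xor  -- dual
[4] i7/i8  add;sub  -- dual
[5] i9  mul  -- no-port MUL/MEM
[6] i10/i11  st;xor  -- dual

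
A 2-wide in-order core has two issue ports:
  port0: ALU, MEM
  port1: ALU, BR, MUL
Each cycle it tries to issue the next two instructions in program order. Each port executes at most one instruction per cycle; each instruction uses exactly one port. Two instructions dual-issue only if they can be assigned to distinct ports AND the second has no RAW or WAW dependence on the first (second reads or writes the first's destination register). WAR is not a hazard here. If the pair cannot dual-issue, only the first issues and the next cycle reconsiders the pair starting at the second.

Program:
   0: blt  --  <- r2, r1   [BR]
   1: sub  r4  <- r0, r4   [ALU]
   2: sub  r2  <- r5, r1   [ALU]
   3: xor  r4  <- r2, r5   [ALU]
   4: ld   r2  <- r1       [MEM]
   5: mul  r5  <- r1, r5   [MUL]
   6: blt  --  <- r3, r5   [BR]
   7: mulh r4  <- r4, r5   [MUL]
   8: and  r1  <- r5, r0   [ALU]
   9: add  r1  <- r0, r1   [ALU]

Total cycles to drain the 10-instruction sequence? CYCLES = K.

CYCLES = 7

[0] i0&i1  blt;sub  -- pair
[1] i2  sub  -- RAW r2
[2] i3&i4  xor;ld  -- pair
[3] i5  mul  -- no-port MUL/BR
[4] i6  blt  -- no-port BR/MUL
[5] i7&i8  mulh;and  -- pair
[6] i9  add  -- tail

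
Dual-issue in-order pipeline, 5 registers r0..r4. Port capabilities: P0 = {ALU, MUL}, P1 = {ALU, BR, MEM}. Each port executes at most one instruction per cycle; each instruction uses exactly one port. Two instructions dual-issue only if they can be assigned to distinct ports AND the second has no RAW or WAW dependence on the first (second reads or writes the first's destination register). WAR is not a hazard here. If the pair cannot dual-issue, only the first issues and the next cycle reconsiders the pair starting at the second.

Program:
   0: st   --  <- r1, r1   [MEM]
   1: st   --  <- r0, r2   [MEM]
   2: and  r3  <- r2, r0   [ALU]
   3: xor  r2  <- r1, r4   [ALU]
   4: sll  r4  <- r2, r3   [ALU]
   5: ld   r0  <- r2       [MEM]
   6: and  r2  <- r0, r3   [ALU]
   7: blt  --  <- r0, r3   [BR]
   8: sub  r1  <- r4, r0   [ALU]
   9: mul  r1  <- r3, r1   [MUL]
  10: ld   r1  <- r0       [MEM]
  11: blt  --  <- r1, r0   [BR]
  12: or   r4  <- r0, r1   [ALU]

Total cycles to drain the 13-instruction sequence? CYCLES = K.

CYCLES = 9

  cy0 -> i0 (st) no-port MEM/MEM
  cy1 -> i1/i2 (st and) dual
  cy2 -> i3 (xor) RAW r2
  cy3 -> i4/i5 (sll ld) dual
  cy4 -> i6/i7 (and blt) dual
  cy5 -> i8 (sub) RAW+WAW r1
  cy6 -> i9 (mul) WAW r1
  cy7 -> i10 (ld) no-port MEM/BR
  cy8 -> i11/i12 (blt or) dual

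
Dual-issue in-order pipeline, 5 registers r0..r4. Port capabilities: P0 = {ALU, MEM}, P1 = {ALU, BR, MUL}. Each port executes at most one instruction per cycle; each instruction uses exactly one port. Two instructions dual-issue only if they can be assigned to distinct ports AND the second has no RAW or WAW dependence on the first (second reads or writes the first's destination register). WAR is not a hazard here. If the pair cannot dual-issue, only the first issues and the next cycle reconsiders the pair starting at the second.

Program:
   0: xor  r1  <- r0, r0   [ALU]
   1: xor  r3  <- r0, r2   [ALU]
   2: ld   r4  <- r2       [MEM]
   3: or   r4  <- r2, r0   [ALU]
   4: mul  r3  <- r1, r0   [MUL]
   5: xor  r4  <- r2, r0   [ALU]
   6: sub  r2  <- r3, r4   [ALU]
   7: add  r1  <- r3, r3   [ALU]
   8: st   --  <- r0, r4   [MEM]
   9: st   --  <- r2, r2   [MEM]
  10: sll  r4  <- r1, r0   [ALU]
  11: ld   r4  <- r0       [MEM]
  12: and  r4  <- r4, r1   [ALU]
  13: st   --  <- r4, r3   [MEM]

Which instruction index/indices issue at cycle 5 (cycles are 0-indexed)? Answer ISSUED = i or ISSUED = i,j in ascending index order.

  cy0 -> i0&i1 (xor.ALU+xor.ALU) 2-wide
  cy1 -> i2 (ld.MEM) WAW r4
  cy2 -> i3&i4 (or.ALU+mul.MUL) 2-wide
  cy3 -> i5 (xor.ALU) RAW r4
  cy4 -> i6&i7 (sub.ALU+add.ALU) 2-wide
  cy5 -> i8 (st.MEM) no-port MEM/MEM
  cy6 -> i9&i10 (st.MEM+sll.ALU) 2-wide
  cy7 -> i11 (ld.MEM) RAW+WAW r4
  cy8 -> i12 (and.ALU) RAW r4
  cy9 -> i13 (st.MEM) tail

ISSUED = 8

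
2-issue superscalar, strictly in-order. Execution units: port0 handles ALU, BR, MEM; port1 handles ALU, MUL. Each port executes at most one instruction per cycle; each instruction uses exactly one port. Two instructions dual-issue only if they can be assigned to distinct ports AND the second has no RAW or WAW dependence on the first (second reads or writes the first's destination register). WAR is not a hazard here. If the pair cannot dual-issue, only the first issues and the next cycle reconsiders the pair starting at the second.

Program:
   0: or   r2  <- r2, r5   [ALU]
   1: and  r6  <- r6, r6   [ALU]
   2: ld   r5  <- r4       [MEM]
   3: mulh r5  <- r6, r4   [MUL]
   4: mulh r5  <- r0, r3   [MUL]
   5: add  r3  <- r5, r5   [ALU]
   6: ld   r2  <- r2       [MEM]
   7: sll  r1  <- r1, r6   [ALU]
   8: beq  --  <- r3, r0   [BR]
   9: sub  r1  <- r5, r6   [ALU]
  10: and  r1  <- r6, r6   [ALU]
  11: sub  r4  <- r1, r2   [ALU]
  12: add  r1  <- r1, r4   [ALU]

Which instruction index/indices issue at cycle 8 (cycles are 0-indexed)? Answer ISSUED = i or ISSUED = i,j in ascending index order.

ISSUED = 11

[0] i0+i1  or.ALU;and.ALU  -- pair
[1] i2  ld.MEM  -- WAW r5
[2] i3  mulh.MUL  -- no-port MUL/MUL
[3] i4  mulh.MUL  -- RAW r5
[4] i5+i6  add.ALU;ld.MEM  -- pair
[5] i7+i8  sll.ALU;beq.BR  -- pair
[6] i9  sub.ALU  -- WAW r1
[7] i10  and.ALU  -- RAW r1
[8] i11  sub.ALU  -- RAW r4
[9] i12  add.ALU  -- tail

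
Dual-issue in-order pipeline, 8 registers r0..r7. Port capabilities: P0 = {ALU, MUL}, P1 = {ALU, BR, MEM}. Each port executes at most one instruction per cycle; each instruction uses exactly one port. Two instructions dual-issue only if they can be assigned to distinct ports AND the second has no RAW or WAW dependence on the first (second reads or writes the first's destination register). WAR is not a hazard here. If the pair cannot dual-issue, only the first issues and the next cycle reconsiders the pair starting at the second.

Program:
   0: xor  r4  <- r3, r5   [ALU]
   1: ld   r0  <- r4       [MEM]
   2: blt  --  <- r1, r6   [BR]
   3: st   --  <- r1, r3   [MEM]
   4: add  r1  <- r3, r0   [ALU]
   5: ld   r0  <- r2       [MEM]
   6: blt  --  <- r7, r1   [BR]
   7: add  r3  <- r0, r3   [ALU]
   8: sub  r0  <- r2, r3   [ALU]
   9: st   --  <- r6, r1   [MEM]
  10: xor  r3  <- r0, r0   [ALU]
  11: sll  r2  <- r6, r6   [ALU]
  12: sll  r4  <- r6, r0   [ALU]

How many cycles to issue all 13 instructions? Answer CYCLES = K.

CYCLES = 9

  cy0 -> i0 (xor) RAW r4
  cy1 -> i1 (ld) no-port MEM/BR
  cy2 -> i2 (blt) no-port BR/MEM
  cy3 -> i3,i4 (st+add) 2-wide
  cy4 -> i5 (ld) no-port MEM/BR
  cy5 -> i6,i7 (blt+add) 2-wide
  cy6 -> i8,i9 (sub+st) 2-wide
  cy7 -> i10,i11 (xor+sll) 2-wide
  cy8 -> i12 (sll) tail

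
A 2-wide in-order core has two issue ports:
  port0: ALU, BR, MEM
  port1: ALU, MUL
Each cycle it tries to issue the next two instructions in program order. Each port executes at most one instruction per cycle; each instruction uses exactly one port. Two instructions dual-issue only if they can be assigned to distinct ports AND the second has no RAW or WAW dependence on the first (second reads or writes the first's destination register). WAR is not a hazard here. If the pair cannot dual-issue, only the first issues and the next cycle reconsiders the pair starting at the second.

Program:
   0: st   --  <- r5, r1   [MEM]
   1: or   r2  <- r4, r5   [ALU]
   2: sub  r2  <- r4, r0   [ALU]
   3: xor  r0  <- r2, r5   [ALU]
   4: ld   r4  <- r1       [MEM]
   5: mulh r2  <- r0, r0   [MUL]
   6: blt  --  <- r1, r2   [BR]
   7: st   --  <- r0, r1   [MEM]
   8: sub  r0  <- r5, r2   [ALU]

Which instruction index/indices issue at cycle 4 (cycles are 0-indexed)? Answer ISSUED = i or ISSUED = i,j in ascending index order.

#0 head=0: st.MEM/or.ALU i0&i1 2-wide
#1 head=2: sub.ALU i2 RAW r2
#2 head=3: xor.ALU/ld.MEM i3&i4 2-wide
#3 head=5: mulh.MUL i5 RAW r2
#4 head=6: blt.BR i6 no-port BR/MEM
#5 head=7: st.MEM/sub.ALU i7&i8 2-wide

ISSUED = 6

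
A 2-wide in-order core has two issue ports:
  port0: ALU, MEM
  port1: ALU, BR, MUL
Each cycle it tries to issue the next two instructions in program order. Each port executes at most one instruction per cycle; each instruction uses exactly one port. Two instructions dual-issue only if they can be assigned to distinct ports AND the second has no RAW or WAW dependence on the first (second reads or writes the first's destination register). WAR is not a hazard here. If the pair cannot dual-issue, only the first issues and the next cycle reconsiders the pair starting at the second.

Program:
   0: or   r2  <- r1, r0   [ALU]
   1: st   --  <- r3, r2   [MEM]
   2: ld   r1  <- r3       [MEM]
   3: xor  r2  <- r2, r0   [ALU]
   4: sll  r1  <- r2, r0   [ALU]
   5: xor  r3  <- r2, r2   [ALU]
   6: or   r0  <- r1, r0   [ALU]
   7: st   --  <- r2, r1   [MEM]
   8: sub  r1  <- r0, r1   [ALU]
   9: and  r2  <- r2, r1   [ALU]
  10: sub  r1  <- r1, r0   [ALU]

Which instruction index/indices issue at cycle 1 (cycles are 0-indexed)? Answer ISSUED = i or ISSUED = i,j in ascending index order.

ISSUED = 1

c0: i0 or  RAW r2
c1: i1 st  no-port MEM/MEM
c2: i2/i3 ld+xor  dual
c3: i4/i5 sll+xor  dual
c4: i6/i7 or+st  dual
c5: i8 sub  RAW r1
c6: i9/i10 and+sub  dual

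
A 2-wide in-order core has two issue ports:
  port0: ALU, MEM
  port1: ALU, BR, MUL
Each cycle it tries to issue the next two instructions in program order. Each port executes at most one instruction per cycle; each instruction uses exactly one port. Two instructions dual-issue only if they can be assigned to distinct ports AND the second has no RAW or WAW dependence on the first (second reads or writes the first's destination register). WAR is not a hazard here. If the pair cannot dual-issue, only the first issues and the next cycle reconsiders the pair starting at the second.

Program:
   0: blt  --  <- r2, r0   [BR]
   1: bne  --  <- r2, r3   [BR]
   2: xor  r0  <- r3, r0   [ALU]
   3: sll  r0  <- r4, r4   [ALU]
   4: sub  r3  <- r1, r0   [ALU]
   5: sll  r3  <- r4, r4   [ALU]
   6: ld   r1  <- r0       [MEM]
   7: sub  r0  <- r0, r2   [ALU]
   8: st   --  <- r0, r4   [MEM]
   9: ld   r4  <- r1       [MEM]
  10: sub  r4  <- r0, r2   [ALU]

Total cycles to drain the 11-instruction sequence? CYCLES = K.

0. blt @i0  | no-port BR/BR
1. bne+xor @i1/i2  | pair
2. sll @i3  | RAW r0
3. sub @i4  | WAW r3
4. sll+ld @i5/i6  | pair
5. sub @i7  | RAW r0
6. st @i8  | no-port MEM/MEM
7. ld @i9  | WAW r4
8. sub @i10  | tail

CYCLES = 9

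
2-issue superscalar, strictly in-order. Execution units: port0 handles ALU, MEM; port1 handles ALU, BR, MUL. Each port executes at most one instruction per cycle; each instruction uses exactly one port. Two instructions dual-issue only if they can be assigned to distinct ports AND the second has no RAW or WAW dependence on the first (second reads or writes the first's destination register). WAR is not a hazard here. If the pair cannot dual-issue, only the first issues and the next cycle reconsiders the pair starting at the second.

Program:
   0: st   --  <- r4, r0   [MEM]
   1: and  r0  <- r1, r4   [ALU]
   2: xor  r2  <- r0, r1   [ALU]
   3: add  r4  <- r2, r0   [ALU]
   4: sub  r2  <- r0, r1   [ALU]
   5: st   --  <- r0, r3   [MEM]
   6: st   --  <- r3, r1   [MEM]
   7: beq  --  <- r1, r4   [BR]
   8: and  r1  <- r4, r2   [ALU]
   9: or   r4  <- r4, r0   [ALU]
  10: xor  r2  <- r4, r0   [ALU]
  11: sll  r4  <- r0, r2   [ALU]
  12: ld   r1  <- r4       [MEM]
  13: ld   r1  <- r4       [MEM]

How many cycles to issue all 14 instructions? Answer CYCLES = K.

CYCLES = 10

0. st+and @i0&i1  | pair
1. xor @i2  | RAW r2
2. add+sub @i3&i4  | pair
3. st @i5  | no-port MEM/MEM
4. st+beq @i6&i7  | pair
5. and+or @i8&i9  | pair
6. xor @i10  | RAW r2
7. sll @i11  | RAW r4
8. ld @i12  | no-port MEM/MEM
9. ld @i13  | tail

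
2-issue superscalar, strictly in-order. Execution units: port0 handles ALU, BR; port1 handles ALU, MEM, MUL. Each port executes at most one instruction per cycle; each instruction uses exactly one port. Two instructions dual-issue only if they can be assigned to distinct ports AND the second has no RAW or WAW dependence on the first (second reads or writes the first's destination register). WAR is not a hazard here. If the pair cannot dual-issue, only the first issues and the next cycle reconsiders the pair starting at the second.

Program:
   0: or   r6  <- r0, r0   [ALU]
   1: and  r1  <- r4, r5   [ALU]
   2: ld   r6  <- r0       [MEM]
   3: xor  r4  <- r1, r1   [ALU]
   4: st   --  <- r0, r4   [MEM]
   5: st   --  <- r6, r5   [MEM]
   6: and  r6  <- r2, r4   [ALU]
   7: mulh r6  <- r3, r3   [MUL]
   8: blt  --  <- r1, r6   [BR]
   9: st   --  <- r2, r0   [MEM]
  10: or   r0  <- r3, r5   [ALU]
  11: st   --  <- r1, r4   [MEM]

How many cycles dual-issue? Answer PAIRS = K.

#0 head=0: or;and i0&i1 2-wide
#1 head=2: ld;xor i2&i3 2-wide
#2 head=4: st i4 no-port MEM/MEM
#3 head=5: st;and i5&i6 2-wide
#4 head=7: mulh i7 RAW r6
#5 head=8: blt;st i8&i9 2-wide
#6 head=10: or;st i10&i11 2-wide

PAIRS = 5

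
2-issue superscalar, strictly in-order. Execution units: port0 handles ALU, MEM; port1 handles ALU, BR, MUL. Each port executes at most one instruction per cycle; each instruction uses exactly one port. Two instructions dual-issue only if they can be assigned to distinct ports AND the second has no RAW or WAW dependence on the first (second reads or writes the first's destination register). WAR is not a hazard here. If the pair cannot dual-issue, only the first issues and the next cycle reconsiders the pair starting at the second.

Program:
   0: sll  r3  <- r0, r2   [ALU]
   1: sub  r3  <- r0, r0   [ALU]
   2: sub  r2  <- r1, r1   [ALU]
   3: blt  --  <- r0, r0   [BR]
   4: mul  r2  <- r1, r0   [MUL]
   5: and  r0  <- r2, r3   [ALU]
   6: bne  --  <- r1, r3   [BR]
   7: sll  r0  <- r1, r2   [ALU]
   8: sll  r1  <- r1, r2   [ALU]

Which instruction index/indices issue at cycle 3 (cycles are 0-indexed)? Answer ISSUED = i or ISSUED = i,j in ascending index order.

0. sll.ALU @i0  | WAW r3
1. sub.ALU;sub.ALU @i1,i2  | pair
2. blt.BR @i3  | no-port BR/MUL
3. mul.MUL @i4  | RAW r2
4. and.ALU;bne.BR @i5,i6  | pair
5. sll.ALU;sll.ALU @i7,i8  | pair

ISSUED = 4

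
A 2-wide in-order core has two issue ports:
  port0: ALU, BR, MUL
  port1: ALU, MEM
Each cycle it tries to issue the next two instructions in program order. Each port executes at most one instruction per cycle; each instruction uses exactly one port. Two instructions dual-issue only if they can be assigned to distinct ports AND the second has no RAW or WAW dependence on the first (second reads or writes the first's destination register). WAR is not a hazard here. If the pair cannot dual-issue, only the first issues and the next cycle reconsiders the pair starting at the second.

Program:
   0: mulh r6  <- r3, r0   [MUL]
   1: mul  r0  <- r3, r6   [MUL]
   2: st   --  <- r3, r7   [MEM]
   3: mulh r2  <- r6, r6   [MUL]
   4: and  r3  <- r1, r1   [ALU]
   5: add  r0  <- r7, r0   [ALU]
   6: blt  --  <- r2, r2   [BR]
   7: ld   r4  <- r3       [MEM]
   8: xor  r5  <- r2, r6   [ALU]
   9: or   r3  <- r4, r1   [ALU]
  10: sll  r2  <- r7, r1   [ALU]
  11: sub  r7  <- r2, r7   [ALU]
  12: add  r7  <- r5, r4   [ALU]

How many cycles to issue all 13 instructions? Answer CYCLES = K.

t=0 i0:mulh ; no-port MUL/MUL
t=1 i1&i2:mul;st ; pair
t=2 i3&i4:mulh;and ; pair
t=3 i5&i6:add;blt ; pair
t=4 i7&i8:ld;xor ; pair
t=5 i9&i10:or;sll ; pair
t=6 i11:sub ; WAW r7
t=7 i12:add ; tail

CYCLES = 8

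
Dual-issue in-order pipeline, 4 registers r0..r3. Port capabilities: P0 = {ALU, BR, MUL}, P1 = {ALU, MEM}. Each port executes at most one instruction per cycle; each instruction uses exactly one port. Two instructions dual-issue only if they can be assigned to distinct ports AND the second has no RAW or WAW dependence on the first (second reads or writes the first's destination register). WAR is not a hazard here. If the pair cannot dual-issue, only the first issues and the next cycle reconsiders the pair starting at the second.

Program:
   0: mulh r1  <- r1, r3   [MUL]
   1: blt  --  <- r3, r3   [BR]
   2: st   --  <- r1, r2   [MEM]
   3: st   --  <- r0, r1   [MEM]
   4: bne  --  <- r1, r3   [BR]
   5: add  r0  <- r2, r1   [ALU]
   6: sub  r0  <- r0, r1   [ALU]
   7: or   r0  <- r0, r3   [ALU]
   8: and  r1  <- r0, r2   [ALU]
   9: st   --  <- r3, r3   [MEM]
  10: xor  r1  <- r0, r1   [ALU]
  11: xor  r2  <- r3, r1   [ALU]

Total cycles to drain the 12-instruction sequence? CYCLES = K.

t=0 i0:mulh ; no-port MUL/BR
t=1 i1,i2:blt;st ; dual
t=2 i3,i4:st;bne ; dual
t=3 i5:add ; RAW+WAW r0
t=4 i6:sub ; RAW+WAW r0
t=5 i7:or ; RAW r0
t=6 i8,i9:and;st ; dual
t=7 i10:xor ; RAW r1
t=8 i11:xor ; tail

CYCLES = 9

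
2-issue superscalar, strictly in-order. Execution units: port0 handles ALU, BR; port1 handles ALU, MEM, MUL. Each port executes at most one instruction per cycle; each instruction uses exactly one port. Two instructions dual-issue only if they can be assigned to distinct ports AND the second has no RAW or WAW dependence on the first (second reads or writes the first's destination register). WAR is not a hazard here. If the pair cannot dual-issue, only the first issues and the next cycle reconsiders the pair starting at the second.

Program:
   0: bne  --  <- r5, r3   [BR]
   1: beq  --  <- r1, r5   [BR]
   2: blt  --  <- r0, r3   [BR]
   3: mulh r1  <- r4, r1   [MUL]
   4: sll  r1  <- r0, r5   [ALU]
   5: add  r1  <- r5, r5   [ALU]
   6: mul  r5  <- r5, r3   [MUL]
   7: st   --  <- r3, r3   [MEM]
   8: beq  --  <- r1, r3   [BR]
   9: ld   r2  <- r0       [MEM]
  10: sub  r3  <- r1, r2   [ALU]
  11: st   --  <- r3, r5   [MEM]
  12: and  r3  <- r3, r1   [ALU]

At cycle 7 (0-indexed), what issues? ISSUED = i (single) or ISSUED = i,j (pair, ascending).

t=0 i0:bne.BR ; no-port BR/BR
t=1 i1:beq.BR ; no-port BR/BR
t=2 i2/i3:blt.BR;mulh.MUL ; dual
t=3 i4:sll.ALU ; WAW r1
t=4 i5/i6:add.ALU;mul.MUL ; dual
t=5 i7/i8:st.MEM;beq.BR ; dual
t=6 i9:ld.MEM ; RAW r2
t=7 i10:sub.ALU ; RAW r3
t=8 i11/i12:st.MEM;and.ALU ; dual

ISSUED = 10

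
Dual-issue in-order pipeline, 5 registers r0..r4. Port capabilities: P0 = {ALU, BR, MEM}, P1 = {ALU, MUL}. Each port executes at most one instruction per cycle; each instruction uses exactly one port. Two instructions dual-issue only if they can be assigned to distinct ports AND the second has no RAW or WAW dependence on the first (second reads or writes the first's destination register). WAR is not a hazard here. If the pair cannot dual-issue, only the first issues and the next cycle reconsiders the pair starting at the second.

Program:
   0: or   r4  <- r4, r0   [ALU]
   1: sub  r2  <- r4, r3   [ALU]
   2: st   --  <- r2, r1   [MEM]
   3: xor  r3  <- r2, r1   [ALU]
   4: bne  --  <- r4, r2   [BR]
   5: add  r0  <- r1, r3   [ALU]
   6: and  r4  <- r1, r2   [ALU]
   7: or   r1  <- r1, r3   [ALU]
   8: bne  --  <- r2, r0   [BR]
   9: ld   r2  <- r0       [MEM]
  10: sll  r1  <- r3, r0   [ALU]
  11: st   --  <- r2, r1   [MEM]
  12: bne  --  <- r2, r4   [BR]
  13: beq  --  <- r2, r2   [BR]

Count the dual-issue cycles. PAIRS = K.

0. or @i0  | RAW r4
1. sub @i1  | RAW r2
2. st;xor @i2,i3  | dual
3. bne;add @i4,i5  | dual
4. and;or @i6,i7  | dual
5. bne @i8  | no-port BR/MEM
6. ld;sll @i9,i10  | dual
7. st @i11  | no-port MEM/BR
8. bne @i12  | no-port BR/BR
9. beq @i13  | tail

PAIRS = 4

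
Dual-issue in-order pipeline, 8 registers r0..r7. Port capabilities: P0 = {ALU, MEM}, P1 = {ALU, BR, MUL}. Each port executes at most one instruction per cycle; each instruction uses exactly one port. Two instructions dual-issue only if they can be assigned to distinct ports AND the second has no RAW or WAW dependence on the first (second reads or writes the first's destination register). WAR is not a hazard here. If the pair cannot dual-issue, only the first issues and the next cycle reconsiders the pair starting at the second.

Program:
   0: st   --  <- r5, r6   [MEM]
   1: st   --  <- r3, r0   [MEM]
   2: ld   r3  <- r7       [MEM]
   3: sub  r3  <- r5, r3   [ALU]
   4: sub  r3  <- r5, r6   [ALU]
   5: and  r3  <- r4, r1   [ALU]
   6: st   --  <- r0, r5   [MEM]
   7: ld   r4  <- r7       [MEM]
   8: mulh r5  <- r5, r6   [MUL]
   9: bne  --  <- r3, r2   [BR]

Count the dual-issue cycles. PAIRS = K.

PAIRS = 2

[0] i0  st.MEM  -- no-port MEM/MEM
[1] i1  st.MEM  -- no-port MEM/MEM
[2] i2  ld.MEM  -- RAW+WAW r3
[3] i3  sub.ALU  -- WAW r3
[4] i4  sub.ALU  -- WAW r3
[5] i5+i6  and.ALU st.MEM  -- dual
[6] i7+i8  ld.MEM mulh.MUL  -- dual
[7] i9  bne.BR  -- tail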